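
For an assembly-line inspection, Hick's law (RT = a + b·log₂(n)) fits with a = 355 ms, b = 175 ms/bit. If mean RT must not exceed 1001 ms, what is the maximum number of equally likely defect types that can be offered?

Set 355 + 175·log₂ n ≤ 1001 → log₂ n ≤ (1001 − 355)/175 = 3.6914.
So n ≤ 2^3.6914 = 12.919; the largest integer n is 12.

12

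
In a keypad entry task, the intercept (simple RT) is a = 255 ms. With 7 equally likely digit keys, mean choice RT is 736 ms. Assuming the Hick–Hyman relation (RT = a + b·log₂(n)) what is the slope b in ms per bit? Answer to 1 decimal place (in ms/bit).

171.3 ms/bit

7 alternatives carry log₂ 7 = 2.8074 bits; the choice cost is 736 − 255 = 481 ms, so b = 481/2.8074 = 171.336 ms/bit.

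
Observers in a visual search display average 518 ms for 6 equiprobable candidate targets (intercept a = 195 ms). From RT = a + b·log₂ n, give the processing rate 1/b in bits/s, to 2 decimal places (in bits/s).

8.00 bits/s

Choice component = 518 − 195 = 323 ms over log₂(6) = 2.5850 bits.
b = 323 / 2.5850 = 124.953 ms/bit, so 1/b = 8.003 bits/s.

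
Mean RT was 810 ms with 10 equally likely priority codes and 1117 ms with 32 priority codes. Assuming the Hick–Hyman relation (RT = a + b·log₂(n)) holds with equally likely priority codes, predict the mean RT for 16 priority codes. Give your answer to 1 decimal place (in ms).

With log₂ n on the abscissa the relation is linear; from the two conditions:
  b = (1117 − 810) / (log₂ 32 − log₂ 10) = 307 / (5 − 3.3219) = 182.948 ms/bit
  a = 810 − 182.948 × 3.3219 = 202.260 ms
Then RT(16) = 202.260 + 182.948 × log₂ 16 = 202.260 + 182.948 × 4 ≈ 934.052 ms.

934.1 ms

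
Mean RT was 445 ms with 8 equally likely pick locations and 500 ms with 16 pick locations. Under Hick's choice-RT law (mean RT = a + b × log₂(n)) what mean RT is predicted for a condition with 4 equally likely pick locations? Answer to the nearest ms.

390 ms

RT is linear in log₂ n, so two points fix the line:
  b = (500 − 445) / (log₂ 16 − log₂ 8) = 55 / (4 − 3) = 55 ms/bit
  a = 445 − 55 × 3 = 280 ms
Then RT(4) = 280 + 55 × log₂ 4 = 280 + 55 × 2 ≈ 390.000 ms.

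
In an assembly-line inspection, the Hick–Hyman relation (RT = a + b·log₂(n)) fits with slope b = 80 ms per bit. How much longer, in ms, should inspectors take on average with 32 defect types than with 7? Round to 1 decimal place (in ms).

175.4 ms

Only the slope matters, since a is common to both: ΔRT = b·log₂(n₂/n₁).
log₂(32) − log₂(7) = 5 − 2.8074 = 2.1926.
ΔRT = 80 × 2.1926 = 175.412 ms.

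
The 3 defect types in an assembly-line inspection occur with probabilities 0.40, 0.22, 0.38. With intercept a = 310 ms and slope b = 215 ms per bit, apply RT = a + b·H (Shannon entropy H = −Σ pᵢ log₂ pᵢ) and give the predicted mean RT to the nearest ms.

641 ms

H = 0.40·log₂(1/0.40) + 0.22·log₂(1/0.22) + 0.38·log₂(1/0.38) = 1.5398 bits.
RT = 310 + 215 × 1.5398 = 641.06 ms.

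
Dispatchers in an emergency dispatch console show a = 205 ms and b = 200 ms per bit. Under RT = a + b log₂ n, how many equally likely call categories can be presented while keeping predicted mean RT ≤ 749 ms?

Set 205 + 200·log₂ n ≤ 749 → log₂ n ≤ (749 − 205)/200 = 2.7200.
So n ≤ 2^2.7200 = 6.589; the largest integer n is 6.

6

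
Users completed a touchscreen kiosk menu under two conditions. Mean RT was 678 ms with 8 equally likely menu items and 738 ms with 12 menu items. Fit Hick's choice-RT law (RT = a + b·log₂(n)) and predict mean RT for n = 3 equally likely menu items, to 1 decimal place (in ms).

532.9 ms

RT is linear in log₂ n, so two points fix the line:
  b = (738 − 678) / (log₂ 12 − log₂ 8) = 60 / (3.5850 − 3) = 102.571 ms/bit
  a = 678 − 102.571 × 3 = 370.288 ms
Then RT(3) = 370.288 + 102.571 × log₂ 3 = 370.288 + 102.571 × 1.5850 ≈ 532.859 ms.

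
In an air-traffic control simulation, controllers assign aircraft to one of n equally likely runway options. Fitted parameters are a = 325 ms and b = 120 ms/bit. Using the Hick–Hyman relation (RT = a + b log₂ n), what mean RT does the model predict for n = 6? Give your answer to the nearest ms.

log₂(6) = 2.5850 bits, so RT = 325 + 120 × 2.5850 ≈ 635.196 ms.

635 ms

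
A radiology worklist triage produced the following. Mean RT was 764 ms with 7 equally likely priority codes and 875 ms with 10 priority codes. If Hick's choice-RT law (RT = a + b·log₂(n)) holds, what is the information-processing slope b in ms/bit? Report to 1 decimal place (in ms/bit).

The slope on a log₂ axis is (875 − 764) / (3.3219 − 2.8074) = 215.713 ms/bit.

215.7 ms/bit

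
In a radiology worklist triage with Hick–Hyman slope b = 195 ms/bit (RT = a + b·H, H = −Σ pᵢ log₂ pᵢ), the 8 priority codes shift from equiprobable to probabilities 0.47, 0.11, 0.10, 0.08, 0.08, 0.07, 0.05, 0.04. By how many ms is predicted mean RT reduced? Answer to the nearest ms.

108 ms

Equiprobable entropy H₀ = log₂ 8 = 3.0000 bits.
Skewed entropy H = −Σ pᵢ log₂ pᵢ = 2.4479 bits.
ΔRT = b·(H₀ − H) = 195 × 0.5521 = 107.67 ms.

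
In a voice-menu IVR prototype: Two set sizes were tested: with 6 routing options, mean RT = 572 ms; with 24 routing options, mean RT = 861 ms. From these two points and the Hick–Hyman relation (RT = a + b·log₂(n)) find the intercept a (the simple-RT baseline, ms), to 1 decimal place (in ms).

198.5 ms

The slope on a log₂ axis is (861 − 572) / (4.5850 − 2.5850) = 144.500 ms/bit.
Intercept: a = 572 − 144.500·log₂(6) = 198.473 ms.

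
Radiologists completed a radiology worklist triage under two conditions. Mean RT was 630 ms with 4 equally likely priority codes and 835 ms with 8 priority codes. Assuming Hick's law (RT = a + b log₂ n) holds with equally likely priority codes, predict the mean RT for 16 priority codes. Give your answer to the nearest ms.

1040 ms

Fit slope and intercept:
  b = (835 − 630) / (log₂ 8 − log₂ 4) = 205 / (3 − 2) = 205 ms/bit
  a = 630 − 205 × 2 = 220 ms
Then RT(16) = 220 + 205 × log₂ 16 = 220 + 205 × 4 ≈ 1040.000 ms.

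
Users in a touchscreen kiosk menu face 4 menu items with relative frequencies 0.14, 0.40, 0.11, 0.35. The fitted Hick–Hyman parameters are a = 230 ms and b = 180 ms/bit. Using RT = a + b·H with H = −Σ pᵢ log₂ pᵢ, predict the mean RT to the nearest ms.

555 ms

Entropy contributions −pᵢ log₂ pᵢ: 0.3971, 0.5288, 0.3503, 0.5301; sum H = 1.8063 bits.
RT = a + bH = 230 + 180·1.8063 = 555.13 ms.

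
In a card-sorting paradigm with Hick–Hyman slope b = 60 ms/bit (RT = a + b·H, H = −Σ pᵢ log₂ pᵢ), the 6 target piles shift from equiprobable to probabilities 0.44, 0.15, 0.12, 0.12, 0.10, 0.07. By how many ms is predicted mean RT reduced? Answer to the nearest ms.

19 ms

The RT saving is b·ΔH. Equiprobable H₀ = log₂(6) = 2.5850 bits; with the given probabilities H = 2.2666 bits.
b·(H₀ − H) = 60 × (2.5850 − 2.2666) = 19.10 ms.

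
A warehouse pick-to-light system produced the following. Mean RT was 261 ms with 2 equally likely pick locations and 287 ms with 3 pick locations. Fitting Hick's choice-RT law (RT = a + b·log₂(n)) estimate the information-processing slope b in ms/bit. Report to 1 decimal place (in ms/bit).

The slope on a log₂ axis is (287 − 261) / (1.5850 − 1) = 44.447 ms/bit.

44.4 ms/bit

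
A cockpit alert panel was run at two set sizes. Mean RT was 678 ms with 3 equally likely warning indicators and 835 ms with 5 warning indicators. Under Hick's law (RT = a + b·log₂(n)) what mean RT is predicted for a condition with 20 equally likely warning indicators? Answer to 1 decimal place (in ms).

1261.1 ms

With log₂ n on the abscissa the relation is linear; from the two conditions:
  b = (835 − 678) / (log₂ 5 − log₂ 3) = 157 / (2.3219 − 1.5850) = 213.036 ms/bit
  a = 678 − 213.036 × 1.5850 = 340.346 ms
Then RT(20) = 340.346 + 213.036 × log₂ 20 = 340.346 + 213.036 × 4.3219 ≈ 1261.071 ms.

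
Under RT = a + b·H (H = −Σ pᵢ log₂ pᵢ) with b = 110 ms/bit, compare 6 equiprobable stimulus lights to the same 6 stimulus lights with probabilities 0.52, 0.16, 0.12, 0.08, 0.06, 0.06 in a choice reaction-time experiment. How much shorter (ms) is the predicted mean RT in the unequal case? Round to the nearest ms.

58 ms

Equiprobable entropy H₀ = log₂ 6 = 2.5850 bits.
Skewed entropy H = −Σ pᵢ log₂ pᵢ = 2.0592 bits.
ΔRT = b·(H₀ − H) = 110 × 0.5257 = 57.83 ms.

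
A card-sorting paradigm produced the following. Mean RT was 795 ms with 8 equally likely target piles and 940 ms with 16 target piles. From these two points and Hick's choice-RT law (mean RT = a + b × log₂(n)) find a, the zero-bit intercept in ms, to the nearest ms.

Slope: b = (940 − 795) / (log₂ 16 − log₂ 8) = 145/1.0000 = 145 ms/bit.
a = RT₁ − b·log₂ n₁ = 795 − 145 × 3 = 360.000 ms.

360 ms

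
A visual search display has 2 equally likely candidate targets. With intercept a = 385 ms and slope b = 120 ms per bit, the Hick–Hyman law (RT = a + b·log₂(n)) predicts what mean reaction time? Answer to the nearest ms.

log₂(2) = 1 bits, so RT = 385 + 120 × 1 ≈ 505.000 ms.

505 ms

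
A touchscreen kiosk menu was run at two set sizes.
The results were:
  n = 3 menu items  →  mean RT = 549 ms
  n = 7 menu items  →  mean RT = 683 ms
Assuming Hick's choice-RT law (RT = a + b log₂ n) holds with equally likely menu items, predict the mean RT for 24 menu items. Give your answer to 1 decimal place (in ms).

877.9 ms

RT is linear in log₂ n, so two points fix the line:
  b = (683 − 549) / (log₂ 7 − log₂ 3) = 134 / (2.8074 − 1.5850) = 109.621 ms/bit
  a = 549 − 109.621 × 1.5850 = 375.255 ms
Then RT(24) = 375.255 + 109.621 × log₂ 24 = 375.255 + 109.621 × 4.5850 ≈ 877.863 ms.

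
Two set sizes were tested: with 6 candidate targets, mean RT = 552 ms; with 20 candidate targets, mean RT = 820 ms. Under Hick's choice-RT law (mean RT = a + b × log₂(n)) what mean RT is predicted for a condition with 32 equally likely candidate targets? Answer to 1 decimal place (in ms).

Fit slope and intercept:
  b = (820 − 552) / (log₂ 20 − log₂ 6) = 268 / (4.3219 − 2.5850) = 154.292 ms/bit
  a = 552 − 154.292 × 2.5850 = 153.161 ms
Then RT(32) = 153.161 + 154.292 × log₂ 32 = 153.161 + 154.292 × 5 ≈ 924.621 ms.

924.6 ms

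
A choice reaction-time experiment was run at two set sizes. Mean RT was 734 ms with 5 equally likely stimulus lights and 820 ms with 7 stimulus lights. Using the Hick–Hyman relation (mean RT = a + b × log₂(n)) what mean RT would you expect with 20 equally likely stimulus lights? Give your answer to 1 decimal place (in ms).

1088.3 ms

Solve the two-equation system in a and b:
  b = (820 − 734) / (log₂ 7 − log₂ 5) = 86 / (2.8074 − 2.3219) = 177.164 ms/bit
  a = 734 − 177.164 × 2.3219 = 322.639 ms
Then RT(20) = 322.639 + 177.164 × log₂ 20 = 322.639 + 177.164 × 4.3219 ≈ 1088.327 ms.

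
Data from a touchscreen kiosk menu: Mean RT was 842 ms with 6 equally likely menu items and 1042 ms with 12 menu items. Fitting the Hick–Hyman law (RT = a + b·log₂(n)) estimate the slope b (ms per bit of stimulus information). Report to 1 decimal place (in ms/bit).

200.0 ms/bit

b = (RT₂ − RT₁)/(log₂ n₂ − log₂ n₁) = (1042 − 842)/(3.5850 − 2.5850) = 200.000 ms/bit.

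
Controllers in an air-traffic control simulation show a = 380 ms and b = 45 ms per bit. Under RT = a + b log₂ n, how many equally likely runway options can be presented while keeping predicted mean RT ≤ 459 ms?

3

Set 380 + 45·log₂ n ≤ 459 → log₂ n ≤ (459 − 380)/45 = 1.7556.
So n ≤ 2^1.7556 = 3.377; the largest integer n is 3.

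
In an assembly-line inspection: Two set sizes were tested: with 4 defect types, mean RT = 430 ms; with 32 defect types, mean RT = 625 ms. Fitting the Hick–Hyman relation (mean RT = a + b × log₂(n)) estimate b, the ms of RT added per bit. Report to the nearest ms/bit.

b = (RT₂ − RT₁)/(log₂ n₂ − log₂ n₁) = (625 − 430)/(5 − 2) = 65 ms/bit.

65 ms/bit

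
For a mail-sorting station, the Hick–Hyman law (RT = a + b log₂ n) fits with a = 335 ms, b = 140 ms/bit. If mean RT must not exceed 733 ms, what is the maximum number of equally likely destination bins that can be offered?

7

Information budget: (733 − 335)/140 = 2.8429 bits, so n ≤ 2^2.8429 = 7.174 → at most 7.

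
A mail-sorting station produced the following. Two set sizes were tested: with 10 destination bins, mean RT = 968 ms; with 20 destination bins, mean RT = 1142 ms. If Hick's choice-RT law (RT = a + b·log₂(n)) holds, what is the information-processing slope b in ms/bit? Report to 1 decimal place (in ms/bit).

174.0 ms/bit

Slope: b = (1142 − 968) / (log₂ 20 − log₂ 10) = 174/1.0000 = 174.000 ms/bit.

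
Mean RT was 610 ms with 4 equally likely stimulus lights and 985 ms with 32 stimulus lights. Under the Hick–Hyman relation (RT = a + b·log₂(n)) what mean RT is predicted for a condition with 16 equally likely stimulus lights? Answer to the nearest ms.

With log₂ n on the abscissa the relation is linear; from the two conditions:
  b = (985 − 610) / (log₂ 32 − log₂ 4) = 375 / (5 − 2) = 125 ms/bit
  a = 610 − 125 × 2 = 360 ms
Then RT(16) = 360 + 125 × log₂ 16 = 360 + 125 × 4 ≈ 860.000 ms.

860 ms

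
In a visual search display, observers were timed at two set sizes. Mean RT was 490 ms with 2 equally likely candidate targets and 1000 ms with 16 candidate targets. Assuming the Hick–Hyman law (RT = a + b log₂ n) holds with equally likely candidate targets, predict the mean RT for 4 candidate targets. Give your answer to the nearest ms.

Fit slope and intercept:
  b = (1000 − 490) / (log₂ 16 − log₂ 2) = 510 / (4 − 1) = 170 ms/bit
  a = 490 − 170 × 1 = 320 ms
Then RT(4) = 320 + 170 × log₂ 4 = 320 + 170 × 2 ≈ 660.000 ms.

660 ms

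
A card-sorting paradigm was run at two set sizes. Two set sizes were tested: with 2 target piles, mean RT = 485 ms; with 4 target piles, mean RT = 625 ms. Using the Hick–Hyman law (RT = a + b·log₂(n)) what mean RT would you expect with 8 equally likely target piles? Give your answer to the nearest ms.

765 ms

Solve the two-equation system in a and b:
  b = (625 − 485) / (log₂ 4 − log₂ 2) = 140 / (2 − 1) = 140 ms/bit
  a = 485 − 140 × 1 = 345 ms
Then RT(8) = 345 + 140 × log₂ 8 = 345 + 140 × 3 ≈ 765.000 ms.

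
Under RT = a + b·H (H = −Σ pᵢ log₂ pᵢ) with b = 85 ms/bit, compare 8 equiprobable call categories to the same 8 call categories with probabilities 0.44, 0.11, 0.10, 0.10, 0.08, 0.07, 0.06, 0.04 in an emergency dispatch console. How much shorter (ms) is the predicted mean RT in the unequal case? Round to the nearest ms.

Equiprobable entropy H₀ = log₂ 8 = 3.0000 bits.
Skewed entropy H = −Σ pᵢ log₂ pᵢ = 2.5252 bits.
ΔRT = b·(H₀ − H) = 85 × 0.4748 = 40.36 ms.

40 ms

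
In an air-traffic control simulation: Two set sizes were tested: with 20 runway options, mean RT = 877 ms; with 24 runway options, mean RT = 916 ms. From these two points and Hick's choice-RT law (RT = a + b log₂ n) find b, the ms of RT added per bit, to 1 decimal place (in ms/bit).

b = (RT₂ − RT₁)/(log₂ n₂ − log₂ n₁) = (916 − 877)/(4.5850 − 4.3219) = 148.270 ms/bit.

148.3 ms/bit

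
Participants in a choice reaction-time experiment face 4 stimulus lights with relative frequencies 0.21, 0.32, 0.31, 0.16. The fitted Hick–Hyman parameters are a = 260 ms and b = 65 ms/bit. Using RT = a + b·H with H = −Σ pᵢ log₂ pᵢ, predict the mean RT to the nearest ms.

Entropy contributions −pᵢ log₂ pᵢ: 0.4728, 0.5260, 0.5238, 0.4230; sum H = 1.9457 bits.
RT = a + bH = 260 + 65·1.9457 = 386.47 ms.

386 ms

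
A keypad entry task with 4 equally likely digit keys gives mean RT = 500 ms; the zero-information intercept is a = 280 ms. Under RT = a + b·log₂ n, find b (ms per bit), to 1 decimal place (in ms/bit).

b = (500 − 280) / log₂(4) = 220 / 2 = 110.000 ms/bit.

110.0 ms/bit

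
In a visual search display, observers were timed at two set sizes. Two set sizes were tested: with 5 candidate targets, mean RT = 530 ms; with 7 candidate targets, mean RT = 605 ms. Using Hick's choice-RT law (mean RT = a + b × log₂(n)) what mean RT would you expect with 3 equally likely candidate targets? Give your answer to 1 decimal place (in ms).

Fit slope and intercept:
  b = (605 − 530) / (log₂ 7 − log₂ 5) = 75 / (2.8074 − 2.3219) = 154.503 ms/bit
  a = 530 − 154.503 × 2.3219 = 171.255 ms
Then RT(3) = 171.255 + 154.503 × log₂ 3 = 171.255 + 154.503 × 1.5850 ≈ 416.136 ms.

416.1 ms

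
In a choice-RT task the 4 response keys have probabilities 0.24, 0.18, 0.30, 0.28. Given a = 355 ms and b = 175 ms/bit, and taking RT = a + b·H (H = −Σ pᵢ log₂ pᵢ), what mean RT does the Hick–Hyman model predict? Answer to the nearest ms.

701 ms

Entropy contributions −pᵢ log₂ pᵢ: 0.4941, 0.4453, 0.5211, 0.5142; sum H = 1.9748 bits.
RT = a + bH = 355 + 175·1.9748 = 700.58 ms.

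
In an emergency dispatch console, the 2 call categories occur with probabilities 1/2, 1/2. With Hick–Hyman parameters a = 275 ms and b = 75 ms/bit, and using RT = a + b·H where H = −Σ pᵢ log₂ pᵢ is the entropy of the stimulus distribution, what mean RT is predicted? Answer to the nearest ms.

350 ms

Each term −pᵢ log₂ pᵢ: 0.5·1 + 0.5·1; summed, H = 1.000 bits.
Mean RT = a + bH = 275 + 75·1.000 = 350.00 ms.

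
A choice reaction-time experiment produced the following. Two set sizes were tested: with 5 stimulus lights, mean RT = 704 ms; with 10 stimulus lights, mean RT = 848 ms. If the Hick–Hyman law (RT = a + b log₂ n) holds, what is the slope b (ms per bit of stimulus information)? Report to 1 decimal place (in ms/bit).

144.0 ms/bit

b = (RT₂ − RT₁)/(log₂ n₂ − log₂ n₁) = (848 − 704)/(3.3219 − 2.3219) = 144.000 ms/bit.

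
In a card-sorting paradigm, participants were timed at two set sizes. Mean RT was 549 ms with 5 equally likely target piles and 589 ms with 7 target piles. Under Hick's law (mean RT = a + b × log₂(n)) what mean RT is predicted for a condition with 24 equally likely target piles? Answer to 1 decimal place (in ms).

735.5 ms

Solve the two-equation system in a and b:
  b = (589 − 549) / (log₂ 7 − log₂ 5) = 40 / (2.8074 − 2.3219) = 82.402 ms/bit
  a = 549 − 82.402 × 2.3219 = 357.669 ms
Then RT(24) = 357.669 + 82.402 × log₂ 24 = 357.669 + 82.402 × 4.5850 ≈ 735.478 ms.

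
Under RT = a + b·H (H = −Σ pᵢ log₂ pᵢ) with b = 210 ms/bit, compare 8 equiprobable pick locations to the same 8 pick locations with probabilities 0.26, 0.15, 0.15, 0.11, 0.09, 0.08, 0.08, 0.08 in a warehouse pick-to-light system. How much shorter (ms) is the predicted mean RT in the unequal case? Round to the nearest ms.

29 ms

The RT saving is b·ΔH. Equiprobable H₀ = log₂(8) = 3.0000 bits; with the given probabilities H = 2.8638 bits.
b·(H₀ − H) = 210 × (3.0000 − 2.8638) = 28.59 ms.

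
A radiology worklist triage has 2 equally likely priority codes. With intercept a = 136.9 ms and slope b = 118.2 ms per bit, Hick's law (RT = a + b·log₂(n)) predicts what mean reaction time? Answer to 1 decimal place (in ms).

log₂(2) = 1 bits, so RT = 136.9 + 118.2 × 1 ≈ 255.100 ms.

255.1 ms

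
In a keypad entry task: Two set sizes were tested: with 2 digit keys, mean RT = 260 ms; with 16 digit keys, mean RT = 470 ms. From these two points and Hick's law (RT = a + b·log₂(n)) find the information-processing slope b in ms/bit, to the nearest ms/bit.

70 ms/bit

Slope: b = (470 − 260) / (log₂ 16 − log₂ 2) = 210/3.0000 = 70 ms/bit.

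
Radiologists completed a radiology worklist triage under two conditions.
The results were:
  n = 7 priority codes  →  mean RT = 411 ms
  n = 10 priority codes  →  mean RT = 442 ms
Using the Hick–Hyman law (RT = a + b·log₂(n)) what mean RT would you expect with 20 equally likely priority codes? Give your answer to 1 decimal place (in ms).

With log₂ n on the abscissa the relation is linear; from the two conditions:
  b = (442 − 411) / (log₂ 10 − log₂ 7) = 31 / (3.3219 − 2.8074) = 60.244 ms/bit
  a = 411 − 60.244 × 2.8074 = 241.873 ms
Then RT(20) = 241.873 + 60.244 × log₂ 20 = 241.873 + 60.244 × 4.3219 ≈ 502.244 ms.

502.2 ms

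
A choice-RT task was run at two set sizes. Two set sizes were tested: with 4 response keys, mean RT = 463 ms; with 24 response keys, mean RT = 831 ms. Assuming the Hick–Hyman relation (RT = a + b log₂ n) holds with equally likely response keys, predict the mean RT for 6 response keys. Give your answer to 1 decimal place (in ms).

546.3 ms

Fit slope and intercept:
  b = (831 − 463) / (log₂ 24 − log₂ 4) = 368 / (4.5850 − 2) = 142.362 ms/bit
  a = 463 − 142.362 × 2 = 178.276 ms
Then RT(6) = 178.276 + 142.362 × log₂ 6 = 178.276 + 142.362 × 2.5850 ≈ 546.276 ms.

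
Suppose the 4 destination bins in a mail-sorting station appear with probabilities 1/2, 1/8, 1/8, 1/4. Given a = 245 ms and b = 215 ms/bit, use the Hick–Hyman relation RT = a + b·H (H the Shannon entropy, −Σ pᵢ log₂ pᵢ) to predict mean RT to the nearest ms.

H = −Σ pᵢ log₂ pᵢ = 0.5·1 + 0.125·3 + 0.125·3 + 0.25·2 = 1.750 bits.
RT = 245 + 215 × 1.750 = 621.25 ms.

621 ms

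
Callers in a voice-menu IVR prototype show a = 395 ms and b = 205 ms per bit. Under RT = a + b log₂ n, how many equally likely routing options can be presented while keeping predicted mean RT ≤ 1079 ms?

10

205·log₂ n ≤ 1079 − 395 = 684, giving log₂ n ≤ 3.3366 and n ≤ 10.102. The largest whole number is 10.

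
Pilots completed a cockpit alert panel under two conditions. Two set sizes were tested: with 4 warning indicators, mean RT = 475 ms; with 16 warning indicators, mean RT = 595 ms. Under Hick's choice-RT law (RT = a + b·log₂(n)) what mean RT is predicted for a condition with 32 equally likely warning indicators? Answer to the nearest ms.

With log₂ n on the abscissa the relation is linear; from the two conditions:
  b = (595 − 475) / (log₂ 16 − log₂ 4) = 120 / (4 − 2) = 60 ms/bit
  a = 475 − 60 × 2 = 355 ms
Then RT(32) = 355 + 60 × log₂ 32 = 355 + 60 × 5 ≈ 655.000 ms.

655 ms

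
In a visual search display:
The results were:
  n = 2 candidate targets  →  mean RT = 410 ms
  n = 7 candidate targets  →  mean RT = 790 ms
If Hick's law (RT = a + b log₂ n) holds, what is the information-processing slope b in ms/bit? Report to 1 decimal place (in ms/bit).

The slope on a log₂ axis is (790 − 410) / (2.8074 − 1) = 210.252 ms/bit.

210.3 ms/bit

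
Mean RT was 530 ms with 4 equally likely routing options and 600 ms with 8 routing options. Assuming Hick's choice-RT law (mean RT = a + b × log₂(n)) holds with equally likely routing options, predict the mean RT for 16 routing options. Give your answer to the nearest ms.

With log₂ n on the abscissa the relation is linear; from the two conditions:
  b = (600 − 530) / (log₂ 8 − log₂ 4) = 70 / (3 − 2) = 70 ms/bit
  a = 530 − 70 × 2 = 390 ms
Then RT(16) = 390 + 70 × log₂ 16 = 390 + 70 × 4 ≈ 670.000 ms.

670 ms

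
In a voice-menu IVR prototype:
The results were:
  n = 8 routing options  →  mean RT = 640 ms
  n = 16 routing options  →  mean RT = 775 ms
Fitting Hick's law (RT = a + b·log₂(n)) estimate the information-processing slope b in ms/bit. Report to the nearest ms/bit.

135 ms/bit

Slope: b = (775 − 640) / (log₂ 16 − log₂ 8) = 135/1.0000 = 135 ms/bit.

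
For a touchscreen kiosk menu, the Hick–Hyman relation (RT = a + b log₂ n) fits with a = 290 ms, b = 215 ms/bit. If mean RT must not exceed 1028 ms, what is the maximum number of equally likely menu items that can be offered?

10

Information budget: (1028 − 290)/215 = 3.4326 bits, so n ≤ 2^3.4326 = 10.797 → at most 10.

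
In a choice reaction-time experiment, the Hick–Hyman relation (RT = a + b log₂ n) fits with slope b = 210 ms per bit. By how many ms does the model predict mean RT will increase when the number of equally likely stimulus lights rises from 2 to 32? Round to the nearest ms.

The intercept a cancels: ΔRT = b·(log₂ n₂ − log₂ n₁) = b·log₂(n₂/n₁).
log₂(32) − log₂(2) = log₂(32/2) = log₂(16) = 4.
ΔRT = 210 × 4.0000 = 840.000 ms.

840 ms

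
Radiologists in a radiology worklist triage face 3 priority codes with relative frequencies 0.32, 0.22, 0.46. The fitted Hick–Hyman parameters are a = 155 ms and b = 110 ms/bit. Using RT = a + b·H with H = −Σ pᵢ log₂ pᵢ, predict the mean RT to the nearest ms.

322 ms

H = 0.32·log₂(1/0.32) + 0.22·log₂(1/0.22) + 0.46·log₂(1/0.46) = 1.5219 bits.
RT = 155 + 110 × 1.5219 = 322.41 ms.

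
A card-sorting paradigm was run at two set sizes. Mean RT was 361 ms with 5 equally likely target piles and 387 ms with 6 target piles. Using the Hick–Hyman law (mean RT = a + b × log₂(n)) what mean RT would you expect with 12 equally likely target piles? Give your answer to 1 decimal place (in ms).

485.8 ms

Fit slope and intercept:
  b = (387 − 361) / (log₂ 6 − log₂ 5) = 26 / (2.5850 − 2.3219) = 98.846 ms/bit
  a = 361 − 98.846 × 2.3219 = 131.486 ms
Then RT(12) = 131.486 + 98.846 × log₂ 12 = 131.486 + 98.846 × 3.5850 ≈ 485.846 ms.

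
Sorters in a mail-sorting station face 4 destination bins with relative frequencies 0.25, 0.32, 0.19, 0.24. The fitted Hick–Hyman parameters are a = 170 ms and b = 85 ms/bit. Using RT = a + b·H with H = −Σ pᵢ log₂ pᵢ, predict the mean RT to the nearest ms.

338 ms

H = 0.25·log₂(1/0.25) + 0.32·log₂(1/0.32) + 0.19·log₂(1/0.19) + 0.24·log₂(1/0.24) = 1.9754 bits.
RT = 170 + 85 × 1.9754 = 337.91 ms.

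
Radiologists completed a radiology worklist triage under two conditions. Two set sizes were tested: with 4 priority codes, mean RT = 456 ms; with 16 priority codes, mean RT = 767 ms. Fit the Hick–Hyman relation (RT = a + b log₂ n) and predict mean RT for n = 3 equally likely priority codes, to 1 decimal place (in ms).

391.5 ms

Solve the two-equation system in a and b:
  b = (767 − 456) / (log₂ 16 − log₂ 4) = 311 / (4 − 2) = 155.500 ms/bit
  a = 456 − 155.500 × 2 = 145.000 ms
Then RT(3) = 145.000 + 155.500 × log₂ 3 = 145.000 + 155.500 × 1.5850 ≈ 391.462 ms.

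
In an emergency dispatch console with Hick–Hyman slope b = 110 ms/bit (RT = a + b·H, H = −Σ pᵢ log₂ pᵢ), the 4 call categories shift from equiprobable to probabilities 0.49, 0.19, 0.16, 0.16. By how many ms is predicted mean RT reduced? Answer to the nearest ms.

21 ms

The RT saving is b·ΔH. Equiprobable H₀ = log₂(4) = 2.0000 bits; with the given probabilities H = 1.8055 bits.
b·(H₀ − H) = 110 × (2.0000 − 1.8055) = 21.39 ms.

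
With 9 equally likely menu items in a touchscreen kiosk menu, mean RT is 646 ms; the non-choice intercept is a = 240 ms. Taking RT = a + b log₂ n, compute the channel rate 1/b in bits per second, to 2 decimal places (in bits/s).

7.81 bits/s

Choice component = 646 − 240 = 406 ms over log₂(9) = 3.1699 bits.
b = 406 / 3.1699 = 128.079 ms/bit, so 1/b = 7.808 bits/s.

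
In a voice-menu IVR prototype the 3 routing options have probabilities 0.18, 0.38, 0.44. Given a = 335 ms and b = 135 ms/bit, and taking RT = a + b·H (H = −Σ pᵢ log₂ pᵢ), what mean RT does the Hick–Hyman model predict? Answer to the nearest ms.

H = 0.18·log₂(1/0.18) + 0.38·log₂(1/0.38) + 0.44·log₂(1/0.44) = 1.4969 bits.
RT = 335 + 135 × 1.4969 = 537.08 ms.

537 ms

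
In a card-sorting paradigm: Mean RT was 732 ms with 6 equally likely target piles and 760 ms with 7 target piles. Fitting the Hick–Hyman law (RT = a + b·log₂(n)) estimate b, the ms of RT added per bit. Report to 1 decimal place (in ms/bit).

b = (RT₂ − RT₁)/(log₂ n₂ − log₂ n₁) = (760 − 732)/(2.8074 − 2.5850) = 125.904 ms/bit.

125.9 ms/bit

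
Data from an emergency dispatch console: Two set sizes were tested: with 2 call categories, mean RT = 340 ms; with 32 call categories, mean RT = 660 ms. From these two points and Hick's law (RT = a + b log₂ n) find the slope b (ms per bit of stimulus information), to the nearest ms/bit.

The slope on a log₂ axis is (660 − 340) / (5 − 1) = 80 ms/bit.

80 ms/bit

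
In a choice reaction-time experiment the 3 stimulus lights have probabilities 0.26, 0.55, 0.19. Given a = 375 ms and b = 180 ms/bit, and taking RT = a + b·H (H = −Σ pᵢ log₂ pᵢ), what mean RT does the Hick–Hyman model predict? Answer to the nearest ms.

633 ms

H = 0.26·log₂(1/0.26) + 0.55·log₂(1/0.55) + 0.19·log₂(1/0.19) = 1.4349 bits.
RT = 375 + 180 × 1.4349 = 633.28 ms.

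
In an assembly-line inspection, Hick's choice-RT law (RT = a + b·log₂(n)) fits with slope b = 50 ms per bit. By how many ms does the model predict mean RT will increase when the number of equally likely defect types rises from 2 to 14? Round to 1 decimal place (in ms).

The intercept a cancels: ΔRT = b·(log₂ n₂ − log₂ n₁) = b·log₂(n₂/n₁).
log₂(14) − log₂(2) = 3.8074 − 1 = 2.8074.
ΔRT = 50 × 2.8074 = 140.368 ms.

140.4 ms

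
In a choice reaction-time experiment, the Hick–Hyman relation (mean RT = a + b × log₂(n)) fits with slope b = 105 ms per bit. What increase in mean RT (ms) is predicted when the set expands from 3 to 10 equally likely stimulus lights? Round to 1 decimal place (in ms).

182.4 ms

The intercept a cancels: ΔRT = b·(log₂ n₂ − log₂ n₁) = b·log₂(n₂/n₁).
log₂(10) − log₂(3) = 3.3219 − 1.5850 = 1.7370.
ΔRT = 105 × 1.7370 = 182.381 ms.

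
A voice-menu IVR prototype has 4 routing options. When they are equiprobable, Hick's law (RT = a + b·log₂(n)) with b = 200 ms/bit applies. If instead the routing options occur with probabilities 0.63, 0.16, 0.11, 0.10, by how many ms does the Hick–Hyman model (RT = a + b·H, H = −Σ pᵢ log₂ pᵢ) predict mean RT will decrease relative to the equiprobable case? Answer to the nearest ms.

95 ms

The RT saving is b·ΔH. Equiprobable H₀ = log₂(4) = 2.0000 bits; with the given probabilities H = 1.5254 bits.
b·(H₀ − H) = 200 × (2.0000 − 1.5254) = 94.91 ms.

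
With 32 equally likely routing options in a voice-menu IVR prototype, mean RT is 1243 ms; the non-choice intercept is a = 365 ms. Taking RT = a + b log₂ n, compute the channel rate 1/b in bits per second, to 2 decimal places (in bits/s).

Choice component = 1243 − 365 = 878 ms over log₂(32) = 5 bits.
b = 878 / 5 = 175.600 ms/bit, so 1/b = 5.695 bits/s.

5.69 bits/s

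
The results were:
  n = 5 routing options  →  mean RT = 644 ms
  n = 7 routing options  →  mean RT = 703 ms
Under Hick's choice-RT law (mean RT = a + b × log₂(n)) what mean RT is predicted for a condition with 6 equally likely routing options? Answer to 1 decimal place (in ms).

RT is linear in log₂ n, so two points fix the line:
  b = (703 − 644) / (log₂ 7 − log₂ 5) = 59 / (2.8074 − 2.3219) = 121.543 ms/bit
  a = 644 − 121.543 × 2.3219 = 361.787 ms
Then RT(6) = 361.787 + 121.543 × log₂ 6 = 361.787 + 121.543 × 2.5850 ≈ 675.970 ms.

676.0 ms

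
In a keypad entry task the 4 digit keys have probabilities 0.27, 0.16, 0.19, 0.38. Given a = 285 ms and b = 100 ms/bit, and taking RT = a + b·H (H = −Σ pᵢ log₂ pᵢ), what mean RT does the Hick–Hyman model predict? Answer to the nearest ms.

Entropy contributions −pᵢ log₂ pᵢ: 0.5100, 0.4230, 0.4552, 0.5305; sum H = 1.9187 bits.
RT = a + bH = 285 + 100·1.9187 = 476.87 ms.

477 ms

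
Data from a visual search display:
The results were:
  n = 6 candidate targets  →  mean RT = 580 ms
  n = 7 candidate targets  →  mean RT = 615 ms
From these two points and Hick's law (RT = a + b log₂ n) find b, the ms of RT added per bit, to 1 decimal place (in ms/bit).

157.4 ms/bit

b = (RT₂ − RT₁)/(log₂ n₂ − log₂ n₁) = (615 − 580)/(2.8074 − 2.5850) = 157.379 ms/bit.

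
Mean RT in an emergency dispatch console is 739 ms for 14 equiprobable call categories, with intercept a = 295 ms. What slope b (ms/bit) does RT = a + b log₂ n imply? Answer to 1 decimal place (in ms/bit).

14 alternatives carry log₂ 14 = 3.8074 bits; the choice cost is 739 − 295 = 444 ms, so b = 444/3.8074 = 116.616 ms/bit.

116.6 ms/bit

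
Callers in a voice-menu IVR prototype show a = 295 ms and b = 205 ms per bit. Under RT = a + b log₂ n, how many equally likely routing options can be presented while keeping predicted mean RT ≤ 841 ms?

Set 295 + 205·log₂ n ≤ 841 → log₂ n ≤ (841 − 295)/205 = 2.6634.
So n ≤ 2^2.6634 = 6.335; the largest integer n is 6.

6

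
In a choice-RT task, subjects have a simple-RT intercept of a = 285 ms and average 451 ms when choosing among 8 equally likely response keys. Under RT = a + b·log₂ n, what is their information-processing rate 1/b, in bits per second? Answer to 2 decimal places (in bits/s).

18.07 bits/s

b = (451 − 285)/log₂ 8 = 166/3 = 55.333 ms per bit = 0.05533 s/bit; the reciprocal is 18.072 bits/s.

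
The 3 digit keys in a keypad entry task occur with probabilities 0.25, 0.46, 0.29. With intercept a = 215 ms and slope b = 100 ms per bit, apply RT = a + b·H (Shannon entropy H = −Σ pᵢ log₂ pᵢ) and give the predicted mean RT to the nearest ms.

368 ms

H = 0.25·log₂(1/0.25) + 0.46·log₂(1/0.46) + 0.29·log₂(1/0.29) = 1.5332 bits.
RT = 215 + 100 × 1.5332 = 368.32 ms.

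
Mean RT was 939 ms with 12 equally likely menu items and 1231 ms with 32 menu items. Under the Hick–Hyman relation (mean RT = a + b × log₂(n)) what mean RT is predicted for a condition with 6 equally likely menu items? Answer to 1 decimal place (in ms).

RT is linear in log₂ n, so two points fix the line:
  b = (1231 − 939) / (log₂ 32 − log₂ 12) = 292 / (5 − 3.5850) = 206.355 ms/bit
  a = 939 − 206.355 × 3.5850 = 199.225 ms
Then RT(6) = 199.225 + 206.355 × log₂ 6 = 199.225 + 206.355 × 2.5850 ≈ 732.645 ms.

732.6 ms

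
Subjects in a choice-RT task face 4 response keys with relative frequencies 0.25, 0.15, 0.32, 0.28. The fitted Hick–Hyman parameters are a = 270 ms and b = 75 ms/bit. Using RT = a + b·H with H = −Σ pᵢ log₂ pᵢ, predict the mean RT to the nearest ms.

416 ms

H = 0.25·log₂(1/0.25) + 0.15·log₂(1/0.15) + 0.32·log₂(1/0.32) + 0.28·log₂(1/0.28) = 1.9508 bits.
RT = 270 + 75 × 1.9508 = 416.31 ms.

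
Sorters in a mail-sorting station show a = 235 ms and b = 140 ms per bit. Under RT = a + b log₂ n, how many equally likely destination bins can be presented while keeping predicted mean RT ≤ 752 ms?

Set 235 + 140·log₂ n ≤ 752 → log₂ n ≤ (752 − 235)/140 = 3.6929.
So n ≤ 2^3.6929 = 12.932; the largest integer n is 12.

12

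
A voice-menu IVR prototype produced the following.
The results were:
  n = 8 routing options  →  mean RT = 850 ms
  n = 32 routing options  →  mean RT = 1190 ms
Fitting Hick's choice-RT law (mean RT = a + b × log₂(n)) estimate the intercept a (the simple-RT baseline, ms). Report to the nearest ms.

Slope: b = (1190 − 850) / (log₂ 32 − log₂ 8) = 340/2.0000 = 170 ms/bit.
a = RT₁ − b·log₂ n₁ = 850 − 170 × 3 = 340.000 ms.

340 ms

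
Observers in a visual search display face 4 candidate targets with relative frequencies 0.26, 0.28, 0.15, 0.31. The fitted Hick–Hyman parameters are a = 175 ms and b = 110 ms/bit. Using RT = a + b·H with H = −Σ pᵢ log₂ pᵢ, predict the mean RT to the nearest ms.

390 ms

Entropy contributions −pᵢ log₂ pᵢ: 0.5053, 0.5142, 0.4105, 0.5238; sum H = 1.9538 bits.
RT = a + bH = 175 + 110·1.9538 = 389.92 ms.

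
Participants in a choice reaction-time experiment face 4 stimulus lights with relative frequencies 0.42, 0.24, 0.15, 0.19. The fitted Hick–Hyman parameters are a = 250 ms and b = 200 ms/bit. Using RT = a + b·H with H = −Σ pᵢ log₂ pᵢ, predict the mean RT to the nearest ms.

627 ms

H = 0.42·log₂(1/0.42) + 0.24·log₂(1/0.24) + 0.15·log₂(1/0.15) + 0.19·log₂(1/0.19) = 1.8856 bits.
RT = 250 + 200 × 1.8856 = 627.11 ms.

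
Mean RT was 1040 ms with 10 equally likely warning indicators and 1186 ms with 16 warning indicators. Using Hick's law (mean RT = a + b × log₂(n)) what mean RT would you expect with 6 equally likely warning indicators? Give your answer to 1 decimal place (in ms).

881.3 ms

With log₂ n on the abscissa the relation is linear; from the two conditions:
  b = (1186 − 1040) / (log₂ 16 − log₂ 10) = 146 / (4 − 3.3219) = 215.316 ms/bit
  a = 1040 − 215.316 × 3.3219 = 324.734 ms
Then RT(6) = 324.734 + 215.316 × log₂ 6 = 324.734 + 215.316 × 2.5850 ≈ 881.319 ms.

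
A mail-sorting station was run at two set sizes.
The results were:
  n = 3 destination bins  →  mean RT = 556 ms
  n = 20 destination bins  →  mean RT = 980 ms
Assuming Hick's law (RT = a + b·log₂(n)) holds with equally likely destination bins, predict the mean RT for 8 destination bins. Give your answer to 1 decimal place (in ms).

Fit slope and intercept:
  b = (980 − 556) / (log₂ 20 − log₂ 3) = 424 / (4.3219 − 1.5850) = 154.916 ms/bit
  a = 556 − 154.916 × 1.5850 = 310.464 ms
Then RT(8) = 310.464 + 154.916 × log₂ 8 = 310.464 + 154.916 × 3 ≈ 775.212 ms.

775.2 ms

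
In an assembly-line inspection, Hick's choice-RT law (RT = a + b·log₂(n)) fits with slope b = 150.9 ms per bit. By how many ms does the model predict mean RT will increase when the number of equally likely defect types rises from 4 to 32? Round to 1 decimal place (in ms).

452.7 ms

ΔRT = (a + b log₂ n₂) − (a + b log₂ n₁) = b·(log₂ n₂ − log₂ n₁).
log₂(32) − log₂(4) = log₂(32/4) = log₂(8) = 3.
ΔRT = 150.9 × 3.0000 = 452.700 ms.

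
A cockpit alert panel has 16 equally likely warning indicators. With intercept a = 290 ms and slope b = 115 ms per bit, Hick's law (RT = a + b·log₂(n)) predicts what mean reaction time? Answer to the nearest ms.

log₂(16) = 4 bits, so RT = 290 + 115 × 4 ≈ 750.000 ms.

750 ms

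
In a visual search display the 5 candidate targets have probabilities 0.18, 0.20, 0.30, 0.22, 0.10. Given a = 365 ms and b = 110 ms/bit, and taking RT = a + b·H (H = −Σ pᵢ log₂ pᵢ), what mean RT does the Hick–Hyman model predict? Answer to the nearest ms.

Entropy contributions −pᵢ log₂ pᵢ: 0.4453, 0.4644, 0.5211, 0.4806, 0.3322; sum H = 2.2435 bits.
RT = a + bH = 365 + 110·2.2435 = 611.79 ms.

612 ms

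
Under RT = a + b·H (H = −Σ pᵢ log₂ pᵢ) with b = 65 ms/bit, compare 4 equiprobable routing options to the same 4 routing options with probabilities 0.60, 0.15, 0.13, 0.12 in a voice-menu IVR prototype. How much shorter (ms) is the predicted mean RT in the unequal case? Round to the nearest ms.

26 ms

The RT saving is b·ΔH. Equiprobable H₀ = log₂(4) = 2.0000 bits; with the given probabilities H = 1.6024 bits.
b·(H₀ − H) = 65 × (2.0000 − 1.6024) = 25.84 ms.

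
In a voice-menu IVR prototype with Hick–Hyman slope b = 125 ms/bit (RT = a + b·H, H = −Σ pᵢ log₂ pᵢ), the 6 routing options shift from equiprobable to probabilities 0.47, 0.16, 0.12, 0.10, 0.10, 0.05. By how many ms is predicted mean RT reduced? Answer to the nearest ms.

Equiprobable entropy H₀ = log₂ 6 = 2.5850 bits.
Skewed entropy H = −Σ pᵢ log₂ pᵢ = 2.1825 bits.
ΔRT = b·(H₀ − H) = 125 × 0.4024 = 50.31 ms.

50 ms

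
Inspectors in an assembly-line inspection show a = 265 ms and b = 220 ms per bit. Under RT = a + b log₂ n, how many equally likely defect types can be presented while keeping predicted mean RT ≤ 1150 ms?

16

220·log₂ n ≤ 1150 − 265 = 885, giving log₂ n ≤ 4.0227 and n ≤ 16.254. The largest whole number is 16.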